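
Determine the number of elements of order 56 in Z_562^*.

24

φ(562) = φ(2)·φ(281) = 1·280 = 280 = 2^3 · 5 · 7.
Since (Z/562Z)^× is cyclic of order 280, the number of elements of order d is φ(d) when d | 280 and 0 otherwise.
56 = 2^3 · 7 divides 280, and φ(56) = 24.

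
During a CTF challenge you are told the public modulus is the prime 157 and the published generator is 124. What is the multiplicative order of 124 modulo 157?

39

Since 124 ∈ (Z/157Z)^×, its order divides φ(157) = 157 − 1 = 156 = 2^2 · 3 · 13.
Divisors of 156: 1, 2, 3, 4, 6, 12, 13, 26, 39, 52, 78, 156.
Check 124^d mod 157 for each divisor in increasing order:
124^1 ≡ 124 (mod 157)
124^2 ≡ 147 (mod 157)
124^3 ≡ 16 (mod 157)
124^4 ≡ 100 (mod 157)
124^6 ≡ 99 (mod 157)
124^12 ≡ 67 (mod 157)
124^13 ≡ 144 (mod 157)
124^26 ≡ 12 (mod 157)
124^39 ≡ 1 (mod 157) ✓
Hence ord(124) = 39.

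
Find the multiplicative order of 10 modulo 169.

78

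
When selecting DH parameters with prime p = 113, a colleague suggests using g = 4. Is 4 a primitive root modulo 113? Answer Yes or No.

φ(113) = 113 − 1 = 112 = 2^4 · 7.
4 is a primitive root mod 113 iff 4^(φ(113)/q) ≢ 1 for every prime q | φ(113), i.e. q ∈ {2, 7}.
4^56 ≡ 1 (mod 113)  [q = 2: ≡ 1 ✗]
4^16 ≡ 16 (mod 113)  [q = 7: ≢ 1 ✓]
The check at q = 2 fails, so 4 generates a proper subgroup.

No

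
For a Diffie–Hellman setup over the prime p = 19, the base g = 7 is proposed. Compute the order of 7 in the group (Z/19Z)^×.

Since 7 ∈ (Z/19Z)^×, its order divides φ(19) = 19 − 1 = 18 = 2 · 3^2.
Divisors of 18: 1, 2, 3, 6, 9, 18.
Check 7^d mod 19 for each divisor in increasing order:
7^1 ≡ 7
7^2 ≡ 11
7^3 ≡ 1
Therefore the multiplicative order of 7 modulo 19 is 3.

3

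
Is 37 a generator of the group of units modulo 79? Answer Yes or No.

Yes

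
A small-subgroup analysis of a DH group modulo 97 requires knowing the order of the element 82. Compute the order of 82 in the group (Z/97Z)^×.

96

The order of 82 must divide φ(97) = 97 − 1 = 96 = 2^5 · 3.
Divisors of 96: 1, 2, 3, 4, 6, 8, 12, 16, 24, 32, 48, 96.
Test each divisor d:
82^1 ≡ 82 (mod 97)
82^2 ≡ 31 (mod 97)
82^3 ≡ 20 (mod 97)
82^4 ≡ 88 (mod 97)
82^6 ≡ 12 (mod 97)
82^8 ≡ 81 (mod 97)
82^12 ≡ 47 (mod 97)
82^16 ≡ 62 (mod 97)
82^24 ≡ 75 (mod 97)
82^32 ≡ 61 (mod 97)
82^48 ≡ 96 (mod 97)
82^96 ≡ 1 (mod 97) ✓
The smallest such exponent is 96, so the order of 82 is 96.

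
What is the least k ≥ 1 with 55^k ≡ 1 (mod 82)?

The order of 55 must divide φ(82) = φ(2)·φ(41) = 1·40 = 40 = 2^3 · 5.
Divisors of 40: 1, 2, 4, 5, 8, 10, 20, 40.
Test each divisor d:
55^1 ≡ 55
55^2 ≡ 73
55^4 ≡ 81
55^5 ≡ 27
55^8 ≡ 1
Therefore the multiplicative order of 55 modulo 82 is 8.

8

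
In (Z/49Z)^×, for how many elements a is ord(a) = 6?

φ(49) = φ(7^2) = 7·(7−1) = 42 = 2 · 3 · 7.
In a cyclic group of order 42, there are φ(d) elements of order d for each divisor d of 42, and zero for non-divisors.
6 = 2 · 3 divides 42, and φ(6) = 2.

2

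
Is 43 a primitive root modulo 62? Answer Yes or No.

φ(62) = φ(2)·φ(31) = 1·30 = 30 = 2 · 3 · 5.
An element g generates (Z/62Z)^× iff g^(30/q) ≢ 1 (mod 62) for each prime q ∈ {2, 3, 5}.
43^15 ≡ 61 (mod 62)  [q = 2: ≢ 1 ✓]
43^10 ≡ 25 (mod 62)  [q = 3: ≢ 1 ✓]
43^6 ≡ 33 (mod 62)  [q = 5: ≢ 1 ✓]
All checks pass, so 43 has order 30 and is a primitive root modulo 62.

Yes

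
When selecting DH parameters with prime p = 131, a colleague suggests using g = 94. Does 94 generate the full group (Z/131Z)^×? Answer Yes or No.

φ(131) = 131 − 1 = 130 = 2 · 5 · 13.
Test 94^(130/q) mod 131 for each prime factor q of 130:
94^65 ≡ 1 (mod 131)  [q = 2: ≡ 1 ✗]
94^26 ≡ 53 (mod 131)  [q = 5: ≢ 1 ✓]
94^10 ≡ 52 (mod 131)  [q = 13: ≢ 1 ✓]
The check at q = 2 fails, so 94 generates a proper subgroup.

No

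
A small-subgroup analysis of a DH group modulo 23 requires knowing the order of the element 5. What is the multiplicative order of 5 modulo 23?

22

ord(5) | φ(23) = 23 − 1 = 22 = 2 · 11.
Divisors of 22: 1, 2, 11, 22.
Evaluate successive powers at the divisors of 22:
5^1 ≡ 5
5^2 ≡ 2
5^11 ≡ 22
5^22 ≡ 1
The smallest such exponent is 22, so the order of 5 is 22.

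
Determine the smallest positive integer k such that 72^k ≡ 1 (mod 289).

The order of 72 must divide φ(289) = φ(17^2) = 17·(17−1) = 272 = 2^4 · 17.
Divisors of 272: 1, 2, 4, 8, 16, 17, 34, 68, 136, 272.
Compute 72^d (mod 289) for the divisors d until we hit 1:
72^1 ≡ 72 (mod 289)
72^2 ≡ 271 (mod 289)
72^4 ≡ 35 (mod 289)
72^8 ≡ 69 (mod 289)
72^16 ≡ 137 (mod 289)
72^17 ≡ 38 (mod 289)
72^34 ≡ 288 (mod 289)
72^68 ≡ 1 (mod 289) ✓
Hence ord(72) = 68.

68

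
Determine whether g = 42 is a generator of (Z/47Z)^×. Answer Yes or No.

No

φ(47) = 47 − 1 = 46 = 2 · 23.
It suffices to check that the order of 42 is not a proper divisor of 46: compute 42^(46/q) for q ∈ {2, 23}.
42^23 ≡ 1 (mod 47)  [q = 2: ≡ 1 ✗]
42^2 ≡ 25 (mod 47)  [q = 23: ≢ 1 ✓]
42^23 ≡ 1 shows ord(42) | 23, strictly less than φ(47); not a primitive root.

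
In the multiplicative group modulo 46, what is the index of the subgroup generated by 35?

ord(35) | φ(46) = φ(2)·φ(23) = 1·22 = 22 = 2 · 11.
Divisors of 22: 1, 2, 11, 22.
Evaluate successive powers at the divisors of 22:
35^1 ≡ 35 (mod 46)
35^2 ≡ 29 (mod 46)
35^11 ≡ 1 (mod 46) ✓
The order of 35 is 11, so the subgroup it generates has 11 elements.
Index = |(Z/46Z)^×| / |⟨35⟩| = 22 / 11 = 2.

2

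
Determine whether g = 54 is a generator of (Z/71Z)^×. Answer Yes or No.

No

φ(71) = 71 − 1 = 70 = 2 · 5 · 7.
An element g generates (Z/71Z)^× iff g^(70/q) ≢ 1 (mod 71) for each prime q ∈ {2, 5, 7}.
54^35 ≡ 1 (mod 71)  [q = 2: ≡ 1 ✗]
54^14 ≡ 25 (mod 71)  [q = 5: ≢ 1 ✓]
54^10 ≡ 1 (mod 71)  [q = 7: ≡ 1 ✗]
Since 54^35 ≡ 1, the order of 54 divides 35 < 70, so 54 is not a primitive root.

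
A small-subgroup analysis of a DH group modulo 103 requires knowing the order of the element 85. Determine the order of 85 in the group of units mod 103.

ord(85) | φ(103) = 103 − 1 = 102 = 2 · 3 · 17.
Divisors of 102: 1, 2, 3, 6, 17, 34, 51, 102.
Check 85^d mod 103 for each divisor in increasing order:
85^1 ≡ 85
85^2 ≡ 15
85^3 ≡ 39
85^6 ≡ 79
85^17 ≡ 47
85^34 ≡ 46
85^51 ≡ 102
85^102 ≡ 1
Hence ord(85) = 102.

102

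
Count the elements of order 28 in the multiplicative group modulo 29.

φ(29) = 29 − 1 = 28 = 2^2 · 7.
In a cyclic group of order 28, there are φ(d) elements of order d for each divisor d of 28, and zero for non-divisors.
28 = 2^2 · 7 divides 28, and φ(28) = 12.

12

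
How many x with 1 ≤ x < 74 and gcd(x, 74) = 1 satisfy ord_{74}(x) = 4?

2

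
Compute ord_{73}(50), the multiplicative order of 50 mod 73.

36

ord(50) | φ(73) = 73 − 1 = 72 = 2^3 · 3^2.
Divisors of 72: 1, 2, 3, 4, 6, 8, 9, 12, 18, 24, 36, 72.
Evaluate successive powers at the divisors of 72:
50^1 ≡ 50
50^2 ≡ 18
50^3 ≡ 24
50^4 ≡ 32
50^6 ≡ 65
50^8 ≡ 2
50^9 ≡ 27
50^12 ≡ 64
50^18 ≡ 72
50^24 ≡ 8
50^36 ≡ 1
The smallest such exponent is 36, so the order of 50 is 36.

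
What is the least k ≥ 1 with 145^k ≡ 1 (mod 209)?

30

By Lagrange's theorem, ord_209(145) divides φ(209) = φ(11·19) = (11−1)·(19−1) = 10·18 = 180 = 2^2 · 3^2 · 5.
Divisors of 180: 1, 2, 3, 4, 5, 6, 9, 10, 12, 15, 18, 20, 30, 36, 45, 60, 90, 180.
Test each divisor d:
145^1 ≡ 145
145^2 ≡ 125
145^3 ≡ 151
145^4 ≡ 159
145^5 ≡ 65
145^6 ≡ 20
145^9 ≡ 94
145^10 ≡ 45
145^12 ≡ 191
145^15 ≡ 208
145^18 ≡ 58
145^20 ≡ 144
145^30 ≡ 1
So ord_209(145) = 30.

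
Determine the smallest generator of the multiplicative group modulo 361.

2

φ(361) = φ(19^2) = 19·(19−1) = 342 = 2 · 3^2 · 19.
Test candidates g = 2, 3, … against the prime factors q ∈ {2, 3, 19} of φ(361): g is a generator iff g^(342/q) ≢ 1 for every such q.
g = 2: 2^171 ≡ 360; 2^114 ≡ 292; 2^18 ≡ 58 — none is 1, so 2 is a primitive root.
The smallest primitive root modulo 361 is 2.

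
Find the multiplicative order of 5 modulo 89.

ord(5) | φ(89) = 89 − 1 = 88 = 2^3 · 11.
Divisors of 88: 1, 2, 4, 8, 11, 22, 44, 88.
Test each divisor d:
5^1 ≡ 5 (mod 89)
5^2 ≡ 25 (mod 89)
5^4 ≡ 2 (mod 89)
5^8 ≡ 4 (mod 89)
5^11 ≡ 55 (mod 89)
5^22 ≡ 88 (mod 89)
5^44 ≡ 1 (mod 89) ✓
The smallest such exponent is 44, so the order of 5 is 44.

44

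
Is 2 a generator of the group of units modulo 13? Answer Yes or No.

φ(13) = 13 − 1 = 12 = 2^2 · 3.
Test 2^(12/q) mod 13 for each prime factor q of 12:
2^6 ≡ 12 (mod 13)  [q = 2: ≢ 1 ✓]
2^4 ≡ 3 (mod 13)  [q = 3: ≢ 1 ✓]
All checks pass, so 2 has order 12 and is a primitive root modulo 13.

Yes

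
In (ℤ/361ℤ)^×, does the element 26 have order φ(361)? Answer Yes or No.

φ(361) = φ(19^2) = 19·(19−1) = 342 = 2 · 3^2 · 19.
26 is a primitive root mod 361 iff 26^(φ(361)/q) ≢ 1 for every prime q | φ(361), i.e. q ∈ {2, 3, 19}.
26^171 ≡ 1 (mod 361)  [q = 2: ≡ 1 ✗]
26^114 ≡ 1 (mod 361)  [q = 3: ≡ 1 ✗]
26^18 ≡ 39 (mod 361)  [q = 19: ≢ 1 ✓]
Since 26^171 ≡ 1, the order of 26 divides 171 < 342, so 26 is not a primitive root.

No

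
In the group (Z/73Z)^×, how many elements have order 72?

24

φ(73) = 73 − 1 = 72 = 2^3 · 3^2.
(Z/73Z)^× is cyclic (|G| = 72); a cyclic group of order m has exactly φ(d) elements of each order d | m, and none otherwise.
72 = 2^3 · 3^2 divides 72, and φ(72) = 24.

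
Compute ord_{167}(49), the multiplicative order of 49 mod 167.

The order of 49 must divide φ(167) = 167 − 1 = 166 = 2 · 83.
Divisors of 166: 1, 2, 83, 166.
Test each divisor d:
49^1 ≡ 49 (mod 167)
49^2 ≡ 63 (mod 167)
49^83 ≡ 1 (mod 167) ✓
Hence ord(49) = 83.

83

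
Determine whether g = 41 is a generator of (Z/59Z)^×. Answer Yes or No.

No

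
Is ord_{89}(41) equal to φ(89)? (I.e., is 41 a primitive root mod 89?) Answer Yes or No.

Yes

φ(89) = 89 − 1 = 88 = 2^3 · 11.
Test 41^(88/q) mod 89 for each prime factor q of 88:
41^44 ≡ 88 (mod 89)  [q = 2: ≢ 1 ✓]
41^8 ≡ 32 (mod 89)  [q = 11: ≢ 1 ✓]
Every test exponent gives a nontrivial residue, hence 41 generates the full group.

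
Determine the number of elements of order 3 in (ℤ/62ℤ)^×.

φ(62) = φ(2)·φ(31) = 1·30 = 30 = 2 · 3 · 5.
(Z/62Z)^× is cyclic (|G| = 30); a cyclic group of order m has exactly φ(d) elements of each order d | m, and none otherwise.
3 | 30, and φ(3) = 3 − 1 = 2.

2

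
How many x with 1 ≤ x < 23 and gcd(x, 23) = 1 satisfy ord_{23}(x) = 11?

10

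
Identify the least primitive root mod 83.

φ(83) = 83 − 1 = 82 = 2 · 41.
g is a primitive root iff g^(82/q) ≢ 1 (mod 83) for each prime q ∈ {2, 41}.
g = 2: 2^41 ≡ 82; 2^2 ≡ 4 — none is 1, so 2 is a primitive root.
The smallest primitive root modulo 83 is 2.

2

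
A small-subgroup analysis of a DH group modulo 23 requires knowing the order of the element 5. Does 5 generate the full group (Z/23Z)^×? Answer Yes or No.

Yes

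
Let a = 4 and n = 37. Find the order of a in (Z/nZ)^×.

ord(4) | φ(37) = 37 − 1 = 36 = 2^2 · 3^2.
Divisors of 36: 1, 2, 3, 4, 6, 9, 12, 18, 36.
Check 4^d mod 37 for each divisor in increasing order:
4^1 ≡ 4 (mod 37)
4^2 ≡ 16 (mod 37)
4^3 ≡ 27 (mod 37)
4^4 ≡ 34 (mod 37)
4^6 ≡ 26 (mod 37)
4^9 ≡ 36 (mod 37)
4^12 ≡ 10 (mod 37)
4^18 ≡ 1 (mod 37) ✓
Therefore the multiplicative order of 4 modulo 37 is 18.

18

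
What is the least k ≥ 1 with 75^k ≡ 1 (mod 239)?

17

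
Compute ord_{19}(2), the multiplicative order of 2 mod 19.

18

The order of 2 must divide φ(19) = 19 − 1 = 18 = 2 · 3^2.
Divisors of 18: 1, 2, 3, 6, 9, 18.
Check 2^d mod 19 for each divisor in increasing order:
2^1 ≡ 2
2^2 ≡ 4
2^3 ≡ 8
2^6 ≡ 7
2^9 ≡ 18
2^18 ≡ 1
The smallest such exponent is 18, so the order of 2 is 18.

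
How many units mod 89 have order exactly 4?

φ(89) = 89 − 1 = 88 = 2^3 · 11.
In a cyclic group of order 88, there are φ(d) elements of order d for each divisor d of 88, and zero for non-divisors.
4 = 2^2 divides 88, and φ(4) = 2.

2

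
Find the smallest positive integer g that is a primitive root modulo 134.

φ(134) = φ(2)·φ(67) = 1·66 = 66 = 2 · 3 · 11.
Test candidates g = 2, 3, … against the prime factors q ∈ {2, 3, 11} of φ(134): g is a generator iff g^(66/q) ≢ 1 for every such q.
g = 2: gcd(2, 134) = 2 > 1, not a unit — skip.
g = 3: 3^33 ≡ 133; 3^22 ≡ 1 — hits 1, so not a primitive root.
g = 4: gcd(4, 134) = 2 > 1, not a unit — skip.
g = 5: 5^33 ≡ 133; 5^22 ≡ 1 — hits 1, so not a primitive root.
g = 6: gcd(6, 134) = 2 > 1, not a unit — skip.
g = 7: 7^33 ≡ 133; 7^22 ≡ 29; 7^6 ≡ 131 — none is 1, so 7 is a primitive root.
The smallest primitive root modulo 134 is 7.

7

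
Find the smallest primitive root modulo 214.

5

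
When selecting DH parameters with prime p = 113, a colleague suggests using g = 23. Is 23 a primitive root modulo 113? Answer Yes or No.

Yes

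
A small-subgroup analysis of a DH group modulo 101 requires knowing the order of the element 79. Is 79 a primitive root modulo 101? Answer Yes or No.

φ(101) = 101 − 1 = 100 = 2^2 · 5^2.
Test 79^(100/q) mod 101 for each prime factor q of 100:
79^50 ≡ 1 (mod 101)  [q = 2: ≡ 1 ✗]
79^20 ≡ 84 (mod 101)  [q = 5: ≢ 1 ✓]
The check at q = 2 fails, so 79 generates a proper subgroup.

No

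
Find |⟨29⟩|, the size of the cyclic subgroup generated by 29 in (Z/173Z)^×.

By Lagrange's theorem, ord_173(29) divides φ(173) = 173 − 1 = 172 = 2^2 · 43.
Divisors of 172: 1, 2, 4, 43, 86, 172.
Check 29^d mod 173 for each divisor in increasing order:
29^1 ≡ 29 (mod 173)
29^2 ≡ 149 (mod 173)
29^4 ≡ 57 (mod 173)
29^43 ≡ 1 (mod 173) ✓
So ord_173(29) = 43.

43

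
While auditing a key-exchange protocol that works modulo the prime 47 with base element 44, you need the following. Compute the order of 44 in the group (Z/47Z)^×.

The order of 44 must divide φ(47) = 47 − 1 = 46 = 2 · 23.
Divisors of 46: 1, 2, 23, 46.
Compute 44^d (mod 47) for the divisors d until we hit 1:
44^1 ≡ 44 (mod 47)
44^2 ≡ 9 (mod 47)
44^23 ≡ 46 (mod 47)
44^46 ≡ 1 (mod 47) ✓
Therefore the multiplicative order of 44 modulo 47 is 46.

46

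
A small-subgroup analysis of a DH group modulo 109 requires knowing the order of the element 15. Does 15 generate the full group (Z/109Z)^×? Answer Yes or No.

φ(109) = 109 − 1 = 108 = 2^2 · 3^3.
It suffices to check that the order of 15 is not a proper divisor of 108: compute 15^(108/q) for q ∈ {2, 3}.
15^54 ≡ 1 (mod 109)  [q = 2: ≡ 1 ✗]
15^36 ≡ 45 (mod 109)  [q = 3: ≢ 1 ✓]
15^54 ≡ 1 shows ord(15) | 54, strictly less than φ(109); not a primitive root.

No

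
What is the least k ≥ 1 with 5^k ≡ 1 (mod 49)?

42

The order of 5 must divide φ(49) = φ(7^2) = 7·(7−1) = 42 = 2 · 3 · 7.
Divisors of 42: 1, 2, 3, 6, 7, 14, 21, 42.
Compute 5^d (mod 49) for the divisors d until we hit 1:
5^1 ≡ 5 (mod 49)
5^2 ≡ 25 (mod 49)
5^3 ≡ 27 (mod 49)
5^6 ≡ 43 (mod 49)
5^7 ≡ 19 (mod 49)
5^14 ≡ 18 (mod 49)
5^21 ≡ 48 (mod 49)
5^42 ≡ 1 (mod 49) ✓
The smallest such exponent is 42, so the order of 5 is 42.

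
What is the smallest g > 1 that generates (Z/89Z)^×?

3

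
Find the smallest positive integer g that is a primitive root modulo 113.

3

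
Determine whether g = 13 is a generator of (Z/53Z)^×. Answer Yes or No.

No

φ(53) = 53 − 1 = 52 = 2^2 · 13.
It suffices to check that the order of 13 is not a proper divisor of 52: compute 13^(52/q) for q ∈ {2, 13}.
13^26 ≡ 1 (mod 53)  [q = 2: ≡ 1 ✗]
13^4 ≡ 47 (mod 53)  [q = 13: ≢ 1 ✓]
13^26 ≡ 1 shows ord(13) | 26, strictly less than φ(53); not a primitive root.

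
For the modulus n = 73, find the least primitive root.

5

φ(73) = 73 − 1 = 72 = 2^3 · 3^2.
g is a primitive root iff g^(72/q) ≢ 1 (mod 73) for each prime q ∈ {2, 3}.
g = 2: 2^36 ≡ 1 — hits 1, so not a primitive root.
g = 3: 3^36 ≡ 1 — hits 1, so not a primitive root.
g = 4: 4^36 ≡ 1 — hits 1, so not a primitive root.
g = 5: 5^36 ≡ 72; 5^24 ≡ 8 — none is 1, so 5 is a primitive root.
Hence the least primitive root of 73 is 5.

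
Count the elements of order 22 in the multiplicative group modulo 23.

10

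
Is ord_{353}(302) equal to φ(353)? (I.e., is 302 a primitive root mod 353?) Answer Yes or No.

Yes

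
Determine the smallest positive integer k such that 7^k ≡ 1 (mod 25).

The order of 7 must divide φ(25) = φ(5^2) = 5·(5−1) = 20 = 2^2 · 5.
Divisors of 20: 1, 2, 4, 5, 10, 20.
Test each divisor d:
7^1 ≡ 7 (mod 25)
7^2 ≡ 24 (mod 25)
7^4 ≡ 1 (mod 25) ✓
The smallest such exponent is 4, so the order of 7 is 4.

4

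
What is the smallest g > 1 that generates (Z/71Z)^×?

φ(71) = 71 − 1 = 70 = 2 · 5 · 7.
Test candidates g = 2, 3, … against the prime factors q ∈ {2, 5, 7} of φ(71): g is a generator iff g^(70/q) ≢ 1 for every such q.
g = 2: 2^35 ≡ 1 — hits 1, so not a primitive root.
g = 3: 3^35 ≡ 1 — hits 1, so not a primitive root.
g = 4: 4^35 ≡ 1 — hits 1, so not a primitive root.
g = 5: 5^35 ≡ 1 — hits 1, so not a primitive root.
g = 6: 6^35 ≡ 1 — hits 1, so not a primitive root.
g = 7: 7^35 ≡ 70; 7^14 ≡ 54; 7^10 ≡ 45 — none is 1, so 7 is a primitive root.
Hence the least primitive root of 71 is 7.

7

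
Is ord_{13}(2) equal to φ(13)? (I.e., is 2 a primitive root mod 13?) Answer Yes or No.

φ(13) = 13 − 1 = 12 = 2^2 · 3.
2 is a primitive root mod 13 iff 2^(φ(13)/q) ≢ 1 for every prime q | φ(13), i.e. q ∈ {2, 3}.
2^6 ≡ 12 (mod 13)  [q = 2: ≢ 1 ✓]
2^4 ≡ 3 (mod 13)  [q = 3: ≢ 1 ✓]
None equal 1, so ord_13(2) = 12: 2 is a primitive root.

Yes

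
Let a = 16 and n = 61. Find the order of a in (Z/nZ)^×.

15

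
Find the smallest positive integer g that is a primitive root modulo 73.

φ(73) = 73 − 1 = 72 = 2^3 · 3^2.
g is a primitive root iff g^(72/q) ≢ 1 (mod 73) for each prime q ∈ {2, 3}.
g = 2: 2^36 ≡ 1 — hits 1, so not a primitive root.
g = 3: 3^36 ≡ 1 — hits 1, so not a primitive root.
g = 4: 4^36 ≡ 1 — hits 1, so not a primitive root.
g = 5: 5^36 ≡ 72; 5^24 ≡ 8 — none is 1, so 5 is a primitive root.
So 5 is the smallest generator of (Z/73Z)^×.

5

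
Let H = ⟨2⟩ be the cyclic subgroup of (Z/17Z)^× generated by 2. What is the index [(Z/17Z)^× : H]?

Since 2 ∈ (Z/17Z)^×, its order divides φ(17) = 17 − 1 = 16 = 2^4.
Divisors of 16: 1, 2, 4, 8, 16.
Evaluate successive powers at the divisors of 16:
2^1 ≡ 2 (mod 17)
2^2 ≡ 4 (mod 17)
2^4 ≡ 16 (mod 17)
2^8 ≡ 1 (mod 17) ✓
Thus |⟨2⟩| = ord(2) = 8.
The index is φ(17) / ord(2) = 16 / 8 = 2.

2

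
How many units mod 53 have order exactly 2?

φ(53) = 53 − 1 = 52 = 2^2 · 13.
In a cyclic group of order 52, there are φ(d) elements of order d for each divisor d of 52, and zero for non-divisors.
2 | 52, and φ(2) = 2 − 1 = 1.

1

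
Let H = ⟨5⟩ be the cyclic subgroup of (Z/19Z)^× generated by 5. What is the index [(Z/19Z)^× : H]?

2

By Lagrange's theorem, ord_19(5) divides φ(19) = 19 − 1 = 18 = 2 · 3^2.
Divisors of 18: 1, 2, 3, 6, 9, 18.
Compute 5^d (mod 19) for the divisors d until we hit 1:
5^1 ≡ 5 (mod 19)
5^2 ≡ 6 (mod 19)
5^3 ≡ 11 (mod 19)
5^6 ≡ 7 (mod 19)
5^9 ≡ 1 (mod 19) ✓
The order of 5 is 9, so the subgroup it generates has 9 elements.
Index = |(Z/19Z)^×| / |⟨5⟩| = 18 / 9 = 2.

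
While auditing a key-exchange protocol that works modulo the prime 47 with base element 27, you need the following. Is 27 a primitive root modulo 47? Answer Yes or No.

φ(47) = 47 − 1 = 46 = 2 · 23.
27 is a primitive root mod 47 iff 27^(φ(47)/q) ≢ 1 for every prime q | φ(47), i.e. q ∈ {2, 23}.
27^23 ≡ 1 (mod 47)  [q = 2: ≡ 1 ✗]
27^2 ≡ 24 (mod 47)  [q = 23: ≢ 1 ✓]
The check at q = 2 fails, so 27 generates a proper subgroup.

No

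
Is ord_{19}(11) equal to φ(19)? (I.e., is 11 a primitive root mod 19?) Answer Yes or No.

φ(19) = 19 − 1 = 18 = 2 · 3^2.
It suffices to check that the order of 11 is not a proper divisor of 18: compute 11^(18/q) for q ∈ {2, 3}.
11^9 ≡ 1 (mod 19)  [q = 2: ≡ 1 ✗]
11^6 ≡ 1 (mod 19)  [q = 3: ≡ 1 ✗]
Since 11^9 ≡ 1, the order of 11 divides 9 < 18, so 11 is not a primitive root.

No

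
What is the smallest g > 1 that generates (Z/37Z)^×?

2

φ(37) = 37 − 1 = 36 = 2^2 · 3^2.
g is a primitive root iff g^(36/q) ≢ 1 (mod 37) for each prime q ∈ {2, 3}.
g = 2: 2^18 ≡ 36; 2^12 ≡ 26 — none is 1, so 2 is a primitive root.
Hence the least primitive root of 37 is 2.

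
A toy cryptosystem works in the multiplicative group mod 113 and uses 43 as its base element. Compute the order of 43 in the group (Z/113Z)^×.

By Lagrange's theorem, ord_113(43) divides φ(113) = 113 − 1 = 112 = 2^4 · 7.
Divisors of 112: 1, 2, 4, 7, 8, 14, 16, 28, 56, 112.
Compute 43^d (mod 113) for the divisors d until we hit 1:
43^1 ≡ 43 (mod 113)
43^2 ≡ 41 (mod 113)
43^4 ≡ 99 (mod 113)
43^7 ≡ 65 (mod 113)
43^8 ≡ 83 (mod 113)
43^14 ≡ 44 (mod 113)
43^16 ≡ 109 (mod 113)
43^28 ≡ 15 (mod 113)
43^56 ≡ 112 (mod 113)
43^112 ≡ 1 (mod 113) ✓
The smallest such exponent is 112, so the order of 43 is 112.

112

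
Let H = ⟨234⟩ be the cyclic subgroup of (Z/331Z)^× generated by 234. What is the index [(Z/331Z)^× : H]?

2

ord(234) | φ(331) = 331 − 1 = 330 = 2 · 3 · 5 · 11.
Divisors of 330: 1, 2, 3, 5, 6, 10, 11, 15, 22, 30, 33, 55, 66, 110, 165, 330.
Compute 234^d (mod 331) for the divisors d until we hit 1:
234^1 ≡ 234
234^2 ≡ 141
234^3 ≡ 225
234^5 ≡ 280
234^6 ≡ 313
234^10 ≡ 284
234^11 ≡ 256
234^15 ≡ 80
234^22 ≡ 329
234^30 ≡ 111
234^33 ≡ 150
234^55 ≡ 31
234^66 ≡ 323
234^110 ≡ 299
234^165 ≡ 1
The order of 234 is 165, so the subgroup it generates has 165 elements.
The index is φ(331) / ord(234) = 330 / 165 = 2.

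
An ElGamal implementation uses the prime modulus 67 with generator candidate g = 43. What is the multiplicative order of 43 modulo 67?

22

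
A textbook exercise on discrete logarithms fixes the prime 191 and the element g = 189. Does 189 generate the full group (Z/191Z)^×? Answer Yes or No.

φ(191) = 191 − 1 = 190 = 2 · 5 · 19.
It suffices to check that the order of 189 is not a proper divisor of 190: compute 189^(190/q) for q ∈ {2, 5, 19}.
189^95 ≡ 190 (mod 191)  [q = 2: ≢ 1 ✓]
189^38 ≡ 49 (mod 191)  [q = 5: ≢ 1 ✓]
189^10 ≡ 69 (mod 191)  [q = 19: ≢ 1 ✓]
All checks pass, so 189 has order 190 and is a primitive root modulo 191.

Yes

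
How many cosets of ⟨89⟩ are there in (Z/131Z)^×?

Since 89 ∈ (Z/131Z)^×, its order divides φ(131) = 131 − 1 = 130 = 2 · 5 · 13.
Divisors of 130: 1, 2, 5, 10, 13, 26, 65, 130.
Test each divisor d:
89^1 ≡ 89 (mod 131)
89^2 ≡ 61 (mod 131)
89^5 ≡ 1 (mod 131) ✓
So ord_131(89) = 5, hence |⟨89⟩| = 5.
[(Z/131Z)^× : ⟨89⟩] = 130/5 = 26.

26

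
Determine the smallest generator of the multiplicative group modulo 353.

φ(353) = 353 − 1 = 352 = 2^5 · 11.
Test candidates g = 2, 3, … against the prime factors q ∈ {2, 11} of φ(353): g is a generator iff g^(352/q) ≢ 1 for every such q.
g = 2: 2^176 ≡ 1 — hits 1, so not a primitive root.
g = 3: 3^176 ≡ 352; 3^32 ≡ 140 — none is 1, so 3 is a primitive root.
Hence the least primitive root of 353 is 3.

3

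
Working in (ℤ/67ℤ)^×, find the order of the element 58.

The order of 58 must divide φ(67) = 67 − 1 = 66 = 2 · 3 · 11.
Divisors of 66: 1, 2, 3, 6, 11, 22, 33, 66.
Test each divisor d:
58^1 ≡ 58
58^2 ≡ 14
58^3 ≡ 8
58^6 ≡ 64
58^11 ≡ 66
58^22 ≡ 1
The smallest such exponent is 22, so the order of 58 is 22.

22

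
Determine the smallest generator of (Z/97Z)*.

5

φ(97) = 97 − 1 = 96 = 2^5 · 3.
Test candidates g = 2, 3, … against the prime factors q ∈ {2, 3} of φ(97): g is a generator iff g^(96/q) ≢ 1 for every such q.
g = 2: 2^48 ≡ 1 — hits 1, so not a primitive root.
g = 3: 3^48 ≡ 1 — hits 1, so not a primitive root.
g = 4: 4^48 ≡ 1 — hits 1, so not a primitive root.
g = 5: 5^48 ≡ 96; 5^32 ≡ 35 — none is 1, so 5 is a primitive root.
So 5 is the smallest generator of (Z/97Z)^×.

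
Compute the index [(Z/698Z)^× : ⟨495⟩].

By Lagrange's theorem, ord_698(495) divides φ(698) = φ(2)·φ(349) = 1·348 = 348 = 2^2 · 3 · 29.
Divisors of 348: 1, 2, 3, 4, 6, 12, 29, 58, 87, 116, 174, 348.
Compute 495^d (mod 698) for the divisors d until we hit 1:
495^1 ≡ 495 (mod 698)
495^2 ≡ 27 (mod 698)
495^3 ≡ 103 (mod 698)
495^4 ≡ 31 (mod 698)
495^6 ≡ 139 (mod 698)
495^12 ≡ 475 (mod 698)
495^29 ≡ 213 (mod 698)
495^58 ≡ 697 (mod 698)
495^87 ≡ 485 (mod 698)
495^116 ≡ 1 (mod 698) ✓
Thus |⟨495⟩| = ord(495) = 116.
[(Z/698Z)^× : ⟨495⟩] = 348/116 = 3.

3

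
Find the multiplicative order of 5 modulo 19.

9

ord(5) | φ(19) = 19 − 1 = 18 = 2 · 3^2.
Divisors of 18: 1, 2, 3, 6, 9, 18.
Test each divisor d:
5^1 ≡ 5 (mod 19)
5^2 ≡ 6 (mod 19)
5^3 ≡ 11 (mod 19)
5^6 ≡ 7 (mod 19)
5^9 ≡ 1 (mod 19) ✓
The smallest such exponent is 9, so the order of 5 is 9.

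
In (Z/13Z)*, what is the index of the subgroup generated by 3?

ord(3) | φ(13) = 13 − 1 = 12 = 2^2 · 3.
Divisors of 12: 1, 2, 3, 4, 6, 12.
Test each divisor d:
3^1 ≡ 3 (mod 13)
3^2 ≡ 9 (mod 13)
3^3 ≡ 1 (mod 13) ✓
The order of 3 is 3, so the subgroup it generates has 3 elements.
[(Z/13Z)^× : ⟨3⟩] = 12/3 = 4.

4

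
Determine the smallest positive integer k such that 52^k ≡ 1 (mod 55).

Since 52 ∈ (Z/55Z)^×, its order divides φ(55) = φ(5·11) = (5−1)·(11−1) = 4·10 = 40 = 2^3 · 5.
Divisors of 40: 1, 2, 4, 5, 8, 10, 20, 40.
Check 52^d mod 55 for each divisor in increasing order:
52^1 ≡ 52 (mod 55)
52^2 ≡ 9 (mod 55)
52^4 ≡ 26 (mod 55)
52^5 ≡ 32 (mod 55)
52^8 ≡ 16 (mod 55)
52^10 ≡ 34 (mod 55)
52^20 ≡ 1 (mod 55) ✓
So ord_55(52) = 20.

20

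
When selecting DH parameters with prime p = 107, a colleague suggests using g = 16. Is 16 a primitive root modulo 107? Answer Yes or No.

No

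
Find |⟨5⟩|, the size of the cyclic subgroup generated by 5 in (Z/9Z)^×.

6

By Lagrange's theorem, ord_9(5) divides φ(9) = φ(3^2) = 3·(3−1) = 6 = 2 · 3.
Divisors of 6: 1, 2, 3, 6.
Check 5^d mod 9 for each divisor in increasing order:
5^1 ≡ 5 (mod 9)
5^2 ≡ 7 (mod 9)
5^3 ≡ 8 (mod 9)
5^6 ≡ 1 (mod 9) ✓
The smallest such exponent is 6, so the order of 5 is 6.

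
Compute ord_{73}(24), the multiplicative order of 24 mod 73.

12

The order of 24 must divide φ(73) = 73 − 1 = 72 = 2^3 · 3^2.
Divisors of 72: 1, 2, 3, 4, 6, 8, 9, 12, 18, 24, 36, 72.
Compute 24^d (mod 73) for the divisors d until we hit 1:
24^1 ≡ 24
24^2 ≡ 65
24^3 ≡ 27
24^4 ≡ 64
24^6 ≡ 72
24^8 ≡ 8
24^9 ≡ 46
24^12 ≡ 1
The smallest such exponent is 12, so the order of 24 is 12.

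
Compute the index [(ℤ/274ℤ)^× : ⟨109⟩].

2

Since 109 ∈ (Z/274Z)^×, its order divides φ(274) = φ(2)·φ(137) = 1·136 = 136 = 2^3 · 17.
Divisors of 136: 1, 2, 4, 8, 17, 34, 68, 136.
Test each divisor d:
109^1 ≡ 109
109^2 ≡ 99
109^4 ≡ 211
109^8 ≡ 133
109^17 ≡ 237
109^34 ≡ 273
109^68 ≡ 1
The order of 109 is 68, so the subgroup it generates has 68 elements.
[(Z/274Z)^× : ⟨109⟩] = 136/68 = 2.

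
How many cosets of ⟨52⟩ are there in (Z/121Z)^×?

The order of 52 must divide φ(121) = φ(11^2) = 11·(11−1) = 110 = 2 · 5 · 11.
Divisors of 110: 1, 2, 5, 10, 11, 22, 55, 110.
Compute 52^d (mod 121) for the divisors d until we hit 1:
52^1 ≡ 52 (mod 121)
52^2 ≡ 42 (mod 121)
52^5 ≡ 10 (mod 121)
52^10 ≡ 100 (mod 121)
52^11 ≡ 118 (mod 121)
52^22 ≡ 9 (mod 121)
52^55 ≡ 120 (mod 121)
52^110 ≡ 1 (mod 121) ✓
The order of 52 is 110, so the subgroup it generates has 110 elements.
Index = |(Z/121Z)^×| / |⟨52⟩| = 110 / 110 = 1.

1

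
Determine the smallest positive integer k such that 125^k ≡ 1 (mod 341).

The order of 125 must divide φ(341) = φ(11·31) = (11−1)·(31−1) = 10·30 = 300 = 2^2 · 3 · 5^2.
Divisors of 300: 1, 2, 3, 4, 5, 6, 10, 12, 15, 20, 25, 30, 50, 60, 75, 100, 150, 300.
Compute 125^d (mod 341) for the divisors d until we hit 1:
125^1 ≡ 125
125^2 ≡ 280
125^3 ≡ 218
125^4 ≡ 311
125^5 ≡ 1
So ord_341(125) = 5.

5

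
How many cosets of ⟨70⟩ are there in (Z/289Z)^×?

2

By Lagrange's theorem, ord_289(70) divides φ(289) = φ(17^2) = 17·(17−1) = 272 = 2^4 · 17.
Divisors of 272: 1, 2, 4, 8, 16, 17, 34, 68, 136, 272.
Check 70^d mod 289 for each divisor in increasing order:
70^1 ≡ 70 (mod 289)
70^2 ≡ 276 (mod 289)
70^4 ≡ 169 (mod 289)
70^8 ≡ 239 (mod 289)
70^16 ≡ 188 (mod 289)
70^17 ≡ 155 (mod 289)
70^34 ≡ 38 (mod 289)
70^68 ≡ 288 (mod 289)
70^136 ≡ 1 (mod 289) ✓
So ord_289(70) = 136, hence |⟨70⟩| = 136.
[(Z/289Z)^× : ⟨70⟩] = 272/136 = 2.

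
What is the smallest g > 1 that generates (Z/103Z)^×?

5

φ(103) = 103 − 1 = 102 = 2 · 3 · 17.
Test candidates g = 2, 3, … against the prime factors q ∈ {2, 3, 17} of φ(103): g is a generator iff g^(102/q) ≢ 1 for every such q.
g = 2: 2^51 ≡ 1 — hits 1, so not a primitive root.
g = 3: 3^51 ≡ 102; 3^34 ≡ 1 — hits 1, so not a primitive root.
g = 4: 4^51 ≡ 1 — hits 1, so not a primitive root.
g = 5: 5^51 ≡ 102; 5^34 ≡ 56; 5^6 ≡ 72 — none is 1, so 5 is a primitive root.
The smallest primitive root modulo 103 is 5.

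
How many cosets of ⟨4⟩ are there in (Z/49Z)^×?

2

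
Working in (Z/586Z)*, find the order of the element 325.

292

ord(325) | φ(586) = φ(2)·φ(293) = 1·292 = 292 = 2^2 · 73.
Divisors of 292: 1, 2, 4, 73, 146, 292.
Test each divisor d:
325^1 ≡ 325 (mod 586)
325^2 ≡ 145 (mod 586)
325^4 ≡ 515 (mod 586)
325^73 ≡ 431 (mod 586)
325^146 ≡ 585 (mod 586)
325^292 ≡ 1 (mod 586) ✓
So ord_586(325) = 292.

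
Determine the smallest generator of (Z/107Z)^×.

φ(107) = 107 − 1 = 106 = 2 · 53.
Test candidates g = 2, 3, … against the prime factors q ∈ {2, 53} of φ(107): g is a generator iff g^(106/q) ≢ 1 for every such q.
g = 2: 2^53 ≡ 106; 2^2 ≡ 4 — none is 1, so 2 is a primitive root.
So 2 is the smallest generator of (Z/107Z)^×.

2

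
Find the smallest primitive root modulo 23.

5

φ(23) = 23 − 1 = 22 = 2 · 11.
Test candidates g = 2, 3, … against the prime factors q ∈ {2, 11} of φ(23): g is a generator iff g^(22/q) ≢ 1 for every such q.
g = 2: 2^11 ≡ 1 — hits 1, so not a primitive root.
g = 3: 3^11 ≡ 1 — hits 1, so not a primitive root.
g = 4: 4^11 ≡ 1 — hits 1, so not a primitive root.
g = 5: 5^11 ≡ 22; 5^2 ≡ 2 — none is 1, so 5 is a primitive root.
The smallest primitive root modulo 23 is 5.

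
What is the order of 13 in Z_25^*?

20

The order of 13 must divide φ(25) = φ(5^2) = 5·(5−1) = 20 = 2^2 · 5.
Divisors of 20: 1, 2, 4, 5, 10, 20.
Compute 13^d (mod 25) for the divisors d until we hit 1:
13^1 ≡ 13 (mod 25)
13^2 ≡ 19 (mod 25)
13^4 ≡ 11 (mod 25)
13^5 ≡ 18 (mod 25)
13^10 ≡ 24 (mod 25)
13^20 ≡ 1 (mod 25) ✓
Hence ord(13) = 20.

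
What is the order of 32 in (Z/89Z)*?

ord(32) | φ(89) = 89 − 1 = 88 = 2^3 · 11.
Divisors of 88: 1, 2, 4, 8, 11, 22, 44, 88.
Check 32^d mod 89 for each divisor in increasing order:
32^1 ≡ 32 (mod 89)
32^2 ≡ 45 (mod 89)
32^4 ≡ 67 (mod 89)
32^8 ≡ 39 (mod 89)
32^11 ≡ 1 (mod 89) ✓
Hence ord(32) = 11.

11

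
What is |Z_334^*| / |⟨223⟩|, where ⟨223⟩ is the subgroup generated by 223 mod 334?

ord(223) | φ(334) = φ(2)·φ(167) = 1·166 = 166 = 2 · 83.
Divisors of 166: 1, 2, 83, 166.
Compute 223^d (mod 334) for the divisors d until we hit 1:
223^1 ≡ 223 (mod 334)
223^2 ≡ 297 (mod 334)
223^83 ≡ 1 (mod 334) ✓
So ord_334(223) = 83, hence |⟨223⟩| = 83.
The index is φ(334) / ord(223) = 166 / 83 = 2.

2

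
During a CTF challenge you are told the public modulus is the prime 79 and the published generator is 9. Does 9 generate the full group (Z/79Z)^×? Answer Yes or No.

No

φ(79) = 79 − 1 = 78 = 2 · 3 · 13.
9 is a primitive root mod 79 iff 9^(φ(79)/q) ≢ 1 for every prime q | φ(79), i.e. q ∈ {2, 3, 13}.
9^39 ≡ 1 (mod 79)  [q = 2: ≡ 1 ✗]
9^26 ≡ 55 (mod 79)  [q = 3: ≢ 1 ✓]
9^6 ≡ 8 (mod 79)  [q = 13: ≢ 1 ✓]
Since 9^39 ≡ 1, the order of 9 divides 39 < 78, so 9 is not a primitive root.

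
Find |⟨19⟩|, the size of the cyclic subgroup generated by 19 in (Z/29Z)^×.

28

Since 19 ∈ (Z/29Z)^×, its order divides φ(29) = 29 − 1 = 28 = 2^2 · 7.
Divisors of 28: 1, 2, 4, 7, 14, 28.
Evaluate successive powers at the divisors of 28:
19^1 ≡ 19 (mod 29)
19^2 ≡ 13 (mod 29)
19^4 ≡ 24 (mod 29)
19^7 ≡ 12 (mod 29)
19^14 ≡ 28 (mod 29)
19^28 ≡ 1 (mod 29) ✓
The smallest such exponent is 28, so the order of 19 is 28.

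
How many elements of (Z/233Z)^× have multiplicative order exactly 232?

112

φ(233) = 233 − 1 = 232 = 2^3 · 29.
Since (Z/233Z)^× is cyclic of order 232, the number of elements of order d is φ(d) when d | 232 and 0 otherwise.
232 = 2^3 · 29 divides 232, and φ(232) = 112.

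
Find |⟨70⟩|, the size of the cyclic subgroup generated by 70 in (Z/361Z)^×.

By Lagrange's theorem, ord_361(70) divides φ(361) = φ(19^2) = 19·(19−1) = 342 = 2 · 3^2 · 19.
Divisors of 342: 1, 2, 3, 6, 9, 18, 19, 38, 57, 114, 171, 342.
Test each divisor d:
70^1 ≡ 70 (mod 361)
70^2 ≡ 207 (mod 361)
70^3 ≡ 50 (mod 361)
70^6 ≡ 334 (mod 361)
70^9 ≡ 94 (mod 361)
70^18 ≡ 172 (mod 361)
70^19 ≡ 127 (mod 361)
70^38 ≡ 245 (mod 361)
70^57 ≡ 69 (mod 361)
70^114 ≡ 68 (mod 361)
70^171 ≡ 360 (mod 361)
70^342 ≡ 1 (mod 361) ✓
Therefore the multiplicative order of 70 modulo 361 is 342.

342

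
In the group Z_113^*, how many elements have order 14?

6

φ(113) = 113 − 1 = 112 = 2^4 · 7.
Since (Z/113Z)^× is cyclic of order 112, the number of elements of order d is φ(d) when d | 112 and 0 otherwise.
14 = 2 · 7 divides 112, and φ(14) = 6.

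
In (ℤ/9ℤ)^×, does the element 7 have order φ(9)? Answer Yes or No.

No

φ(9) = φ(3^2) = 3·(3−1) = 6 = 2 · 3.
Test 7^(6/q) mod 9 for each prime factor q of 6:
7^3 ≡ 1 (mod 9)  [q = 2: ≡ 1 ✗]
7^2 ≡ 4 (mod 9)  [q = 3: ≢ 1 ✓]
Since 7^3 ≡ 1, the order of 7 divides 3 < 6, so 7 is not a primitive root.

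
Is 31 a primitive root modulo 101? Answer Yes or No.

φ(101) = 101 − 1 = 100 = 2^2 · 5^2.
It suffices to check that the order of 31 is not a proper divisor of 100: compute 31^(100/q) for q ∈ {2, 5}.
31^50 ≡ 1 (mod 101)  [q = 2: ≡ 1 ✗]
31^20 ≡ 84 (mod 101)  [q = 5: ≢ 1 ✓]
Since 31^50 ≡ 1, the order of 31 divides 50 < 100, so 31 is not a primitive root.

No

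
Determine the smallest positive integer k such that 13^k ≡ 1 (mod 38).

18

ord(13) | φ(38) = φ(2)·φ(19) = 1·18 = 18 = 2 · 3^2.
Divisors of 18: 1, 2, 3, 6, 9, 18.
Evaluate successive powers at the divisors of 18:
13^1 ≡ 13 (mod 38)
13^2 ≡ 17 (mod 38)
13^3 ≡ 31 (mod 38)
13^6 ≡ 11 (mod 38)
13^9 ≡ 37 (mod 38)
13^18 ≡ 1 (mod 38) ✓
Hence ord(13) = 18.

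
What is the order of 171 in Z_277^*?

69

Since 171 ∈ (Z/277Z)^×, its order divides φ(277) = 277 − 1 = 276 = 2^2 · 3 · 23.
Divisors of 276: 1, 2, 3, 4, 6, 12, 23, 46, 69, 92, 138, 276.
Test each divisor d:
171^1 ≡ 171
171^2 ≡ 156
171^3 ≡ 84
171^4 ≡ 237
171^6 ≡ 131
171^12 ≡ 264
171^23 ≡ 116
171^46 ≡ 160
171^69 ≡ 1
The smallest such exponent is 69, so the order of 171 is 69.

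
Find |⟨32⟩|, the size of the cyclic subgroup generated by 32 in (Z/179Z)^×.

178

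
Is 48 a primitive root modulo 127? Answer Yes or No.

φ(127) = 127 − 1 = 126 = 2 · 3^2 · 7.
It suffices to check that the order of 48 is not a proper divisor of 126: compute 48^(126/q) for q ∈ {2, 3, 7}.
48^63 ≡ 126 (mod 127)  [q = 2: ≢ 1 ✓]
48^42 ≡ 107 (mod 127)  [q = 3: ≢ 1 ✓]
48^18 ≡ 16 (mod 127)  [q = 7: ≢ 1 ✓]
None equal 1, so ord_127(48) = 126: 48 is a primitive root.

Yes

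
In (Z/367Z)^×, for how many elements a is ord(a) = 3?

2

φ(367) = 367 − 1 = 366 = 2 · 3 · 61.
(Z/367Z)^× is cyclic (|G| = 366); a cyclic group of order m has exactly φ(d) elements of each order d | m, and none otherwise.
3 | 366, and φ(3) = 3 − 1 = 2.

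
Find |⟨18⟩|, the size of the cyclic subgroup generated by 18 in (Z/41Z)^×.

5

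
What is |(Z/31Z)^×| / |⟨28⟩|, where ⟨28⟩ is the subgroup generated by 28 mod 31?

2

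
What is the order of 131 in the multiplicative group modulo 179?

The order of 131 must divide φ(179) = 179 − 1 = 178 = 2 · 89.
Divisors of 178: 1, 2, 89, 178.
Compute 131^d (mod 179) for the divisors d until we hit 1:
131^1 ≡ 131 (mod 179)
131^2 ≡ 156 (mod 179)
131^89 ≡ 178 (mod 179)
131^178 ≡ 1 (mod 179) ✓
So ord_179(131) = 178.

178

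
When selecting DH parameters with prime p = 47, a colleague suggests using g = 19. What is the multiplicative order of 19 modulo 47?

46

By Lagrange's theorem, ord_47(19) divides φ(47) = 47 − 1 = 46 = 2 · 23.
Divisors of 46: 1, 2, 23, 46.
Compute 19^d (mod 47) for the divisors d until we hit 1:
19^1 ≡ 19
19^2 ≡ 32
19^23 ≡ 46
19^46 ≡ 1
Hence ord(19) = 46.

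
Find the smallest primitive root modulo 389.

2

φ(389) = 389 − 1 = 388 = 2^2 · 97.
Test candidates g = 2, 3, … against the prime factors q ∈ {2, 97} of φ(389): g is a generator iff g^(388/q) ≢ 1 for every such q.
g = 2: 2^194 ≡ 388; 2^4 ≡ 16 — none is 1, so 2 is a primitive root.
So 2 is the smallest generator of (Z/389Z)^×.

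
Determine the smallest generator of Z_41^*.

φ(41) = 41 − 1 = 40 = 2^3 · 5.
Test candidates g = 2, 3, … against the prime factors q ∈ {2, 5} of φ(41): g is a generator iff g^(40/q) ≢ 1 for every such q.
g = 2: 2^20 ≡ 1 — hits 1, so not a primitive root.
g = 3: 3^20 ≡ 40; 3^8 ≡ 1 — hits 1, so not a primitive root.
g = 4: 4^20 ≡ 1 — hits 1, so not a primitive root.
g = 5: 5^20 ≡ 1 — hits 1, so not a primitive root.
g = 6: 6^20 ≡ 40; 6^8 ≡ 10 — none is 1, so 6 is a primitive root.
The smallest primitive root modulo 41 is 6.

6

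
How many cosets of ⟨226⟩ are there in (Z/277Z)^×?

3

ord(226) | φ(277) = 277 − 1 = 276 = 2^2 · 3 · 23.
Divisors of 276: 1, 2, 3, 4, 6, 12, 23, 46, 69, 92, 138, 276.
Evaluate successive powers at the divisors of 276:
226^1 ≡ 226 (mod 277)
226^2 ≡ 108 (mod 277)
226^3 ≡ 32 (mod 277)
226^4 ≡ 30 (mod 277)
226^6 ≡ 193 (mod 277)
226^12 ≡ 131 (mod 277)
226^23 ≡ 60 (mod 277)
226^46 ≡ 276 (mod 277)
226^69 ≡ 217 (mod 277)
226^92 ≡ 1 (mod 277) ✓
Thus |⟨226⟩| = ord(226) = 92.
[(Z/277Z)^× : ⟨226⟩] = 276/92 = 3.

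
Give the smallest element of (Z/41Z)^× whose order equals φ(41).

6

φ(41) = 41 − 1 = 40 = 2^3 · 5.
Test candidates g = 2, 3, … against the prime factors q ∈ {2, 5} of φ(41): g is a generator iff g^(40/q) ≢ 1 for every such q.
g = 2: 2^20 ≡ 1 — hits 1, so not a primitive root.
g = 3: 3^20 ≡ 40; 3^8 ≡ 1 — hits 1, so not a primitive root.
g = 4: 4^20 ≡ 1 — hits 1, so not a primitive root.
g = 5: 5^20 ≡ 1 — hits 1, so not a primitive root.
g = 6: 6^20 ≡ 40; 6^8 ≡ 10 — none is 1, so 6 is a primitive root.
So 6 is the smallest generator of (Z/41Z)^×.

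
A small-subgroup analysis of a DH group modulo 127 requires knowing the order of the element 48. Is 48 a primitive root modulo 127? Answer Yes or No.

φ(127) = 127 − 1 = 126 = 2 · 3^2 · 7.
An element g generates (Z/127Z)^× iff g^(126/q) ≢ 1 (mod 127) for each prime q ∈ {2, 3, 7}.
48^63 ≡ 126 (mod 127)  [q = 2: ≢ 1 ✓]
48^42 ≡ 107 (mod 127)  [q = 3: ≢ 1 ✓]
48^18 ≡ 16 (mod 127)  [q = 7: ≢ 1 ✓]
All checks pass, so 48 has order 126 and is a primitive root modulo 127.

Yes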